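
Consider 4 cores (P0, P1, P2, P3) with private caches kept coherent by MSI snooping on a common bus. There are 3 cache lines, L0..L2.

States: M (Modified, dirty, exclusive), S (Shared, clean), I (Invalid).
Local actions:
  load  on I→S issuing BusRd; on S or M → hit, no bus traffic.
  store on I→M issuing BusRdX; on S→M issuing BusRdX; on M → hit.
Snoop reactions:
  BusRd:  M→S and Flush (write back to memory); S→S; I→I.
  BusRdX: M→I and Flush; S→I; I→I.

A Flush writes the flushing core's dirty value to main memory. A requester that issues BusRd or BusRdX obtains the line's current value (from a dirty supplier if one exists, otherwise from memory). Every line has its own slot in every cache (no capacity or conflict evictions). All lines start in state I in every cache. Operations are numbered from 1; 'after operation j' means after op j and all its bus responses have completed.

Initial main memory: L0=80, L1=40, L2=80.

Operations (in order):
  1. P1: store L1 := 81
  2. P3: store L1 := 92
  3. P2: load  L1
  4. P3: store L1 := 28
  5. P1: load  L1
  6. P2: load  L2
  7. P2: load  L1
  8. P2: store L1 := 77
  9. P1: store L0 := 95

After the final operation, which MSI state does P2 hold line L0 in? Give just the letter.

1. P1: store L1 := 81  bus=[BusRdX]  L1: P0=I P1=M P2=I P3=I  mem[L1]=40
2. P3: store L1 := 92  bus=[BusRdX,Flush]  L1: P0=I P1=I P2=I P3=M  mem[L1]=81
3. P2: load  L1  bus=[BusRd,Flush]  L1: P0=I P1=I P2=S P3=S  mem[L1]=92
4. P3: store L1 := 28  bus=[BusRdX]  L1: P0=I P1=I P2=I P3=M  mem[L1]=92
5. P1: load  L1  bus=[BusRd,Flush]  L1: P0=I P1=S P2=I P3=S  mem[L1]=28
6. P2: load  L2  bus=[BusRd]  L2: P0=I P1=I P2=S P3=I  mem[L2]=80
7. P2: load  L1  bus=[BusRd]  L1: P0=I P1=S P2=S P3=S  mem[L1]=28
8. P2: store L1 := 77  bus=[BusRdX]  L1: P0=I P1=I P2=M P3=I  mem[L1]=28
9. P1: store L0 := 95  bus=[BusRdX]  L0: P0=I P1=M P2=I P3=I  mem[L0]=80

state = I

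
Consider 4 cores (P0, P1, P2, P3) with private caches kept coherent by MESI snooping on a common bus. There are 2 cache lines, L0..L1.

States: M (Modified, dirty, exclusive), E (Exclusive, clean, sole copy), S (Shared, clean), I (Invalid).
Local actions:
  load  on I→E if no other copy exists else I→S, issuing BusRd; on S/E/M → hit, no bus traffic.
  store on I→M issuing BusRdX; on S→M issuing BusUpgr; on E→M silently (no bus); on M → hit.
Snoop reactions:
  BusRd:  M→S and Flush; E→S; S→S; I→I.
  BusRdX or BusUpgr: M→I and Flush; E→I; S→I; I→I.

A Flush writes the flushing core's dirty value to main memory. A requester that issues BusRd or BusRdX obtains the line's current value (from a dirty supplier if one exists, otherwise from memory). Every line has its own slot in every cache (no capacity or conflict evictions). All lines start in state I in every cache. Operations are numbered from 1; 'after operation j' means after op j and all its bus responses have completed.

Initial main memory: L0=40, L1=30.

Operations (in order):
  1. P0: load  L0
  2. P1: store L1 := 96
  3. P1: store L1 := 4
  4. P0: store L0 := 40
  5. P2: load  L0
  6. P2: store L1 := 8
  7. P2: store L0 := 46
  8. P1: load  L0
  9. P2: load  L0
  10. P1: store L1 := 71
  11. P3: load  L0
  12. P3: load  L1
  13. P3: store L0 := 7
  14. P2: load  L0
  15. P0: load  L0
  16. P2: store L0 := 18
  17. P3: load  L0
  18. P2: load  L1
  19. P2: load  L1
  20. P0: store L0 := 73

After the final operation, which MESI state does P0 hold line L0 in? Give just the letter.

state = M

  op1 P0: load  L0 → E/I/I/I on L0; bus BusRd; mem=40
  op2 P1: store L1 := 96 → I/M/I/I on L1; bus BusRdX; mem=30
  op3 P1: store L1 := 4 → I/M/I/I on L1; bus (none); mem=30
  op4 P0: store L0 := 40 → M/I/I/I on L0; bus (none); mem=40
  op5 P2: load  L0 → S/I/S/I on L0; bus BusRd Flush; mem=40
  op6 P2: store L1 := 8 → I/I/M/I on L1; bus BusRdX Flush; mem=4
  op7 P2: store L0 := 46 → I/I/M/I on L0; bus BusUpgr; mem=40
  op8 P1: load  L0 → I/S/S/I on L0; bus BusRd Flush; mem=46
  op9 P2: load  L0 → I/S/S/I on L0; bus (none); mem=46
  op10 P1: store L1 := 71 → I/M/I/I on L1; bus BusRdX Flush; mem=8
  op11 P3: load  L0 → I/S/S/S on L0; bus BusRd; mem=46
  op12 P3: load  L1 → I/S/I/S on L1; bus BusRd Flush; mem=71
  op13 P3: store L0 := 7 → I/I/I/M on L0; bus BusUpgr; mem=46
  op14 P2: load  L0 → I/I/S/S on L0; bus BusRd Flush; mem=7
  op15 P0: load  L0 → S/I/S/S on L0; bus BusRd; mem=7
  op16 P2: store L0 := 18 → I/I/M/I on L0; bus BusUpgr; mem=7
  op17 P3: load  L0 → I/I/S/S on L0; bus BusRd Flush; mem=18
  op18 P2: load  L1 → I/S/S/S on L1; bus BusRd; mem=71
  op19 P2: load  L1 → I/S/S/S on L1; bus (none); mem=71
  op20 P0: store L0 := 73 → M/I/I/I on L0; bus BusRdX; mem=18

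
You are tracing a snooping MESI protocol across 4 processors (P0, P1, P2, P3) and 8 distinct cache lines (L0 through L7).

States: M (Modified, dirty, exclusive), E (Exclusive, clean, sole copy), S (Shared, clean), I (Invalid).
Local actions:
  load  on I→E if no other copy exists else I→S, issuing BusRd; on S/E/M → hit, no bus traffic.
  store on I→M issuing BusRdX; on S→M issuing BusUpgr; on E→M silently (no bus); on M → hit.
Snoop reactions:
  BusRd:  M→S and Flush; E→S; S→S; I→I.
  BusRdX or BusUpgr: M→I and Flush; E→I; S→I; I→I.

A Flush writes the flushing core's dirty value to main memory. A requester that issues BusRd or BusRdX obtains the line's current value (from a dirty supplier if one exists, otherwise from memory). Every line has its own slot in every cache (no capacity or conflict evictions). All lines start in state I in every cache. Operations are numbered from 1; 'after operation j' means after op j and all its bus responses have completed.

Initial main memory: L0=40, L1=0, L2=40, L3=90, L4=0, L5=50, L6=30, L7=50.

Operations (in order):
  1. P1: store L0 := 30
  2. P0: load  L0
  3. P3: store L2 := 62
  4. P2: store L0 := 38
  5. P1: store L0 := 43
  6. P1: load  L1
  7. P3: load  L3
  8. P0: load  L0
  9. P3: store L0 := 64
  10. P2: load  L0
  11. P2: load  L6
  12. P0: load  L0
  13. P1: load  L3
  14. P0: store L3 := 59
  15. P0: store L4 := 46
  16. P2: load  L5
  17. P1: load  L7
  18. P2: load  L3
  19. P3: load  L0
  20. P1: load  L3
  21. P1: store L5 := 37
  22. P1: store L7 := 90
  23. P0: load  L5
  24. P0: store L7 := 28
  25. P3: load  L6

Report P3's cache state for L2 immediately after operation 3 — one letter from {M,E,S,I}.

[1] P1: store L0 := 30 | P0:I, P1:M(30), P2:I, P3:I | bus: BusRdX
[2] P0: load  L0 | P0:S(30), P1:S(30), P2:I, P3:I | bus: BusRd,Flush
[3] P3: store L2 := 62 | P0:I, P1:I, P2:I, P3:M(62) | bus: BusRdX
[4] P2: store L0 := 38 | P0:I, P1:I, P2:M(38), P3:I | bus: BusRdX
[5] P1: store L0 := 43 | P0:I, P1:M(43), P2:I, P3:I | bus: BusRdX,Flush
[6] P1: load  L1 | P0:I, P1:E(0), P2:I, P3:I | bus: BusRd
[7] P3: load  L3 | P0:I, P1:I, P2:I, P3:E(90) | bus: BusRd
[8] P0: load  L0 | P0:S(43), P1:S(43), P2:I, P3:I | bus: BusRd,Flush
[9] P3: store L0 := 64 | P0:I, P1:I, P2:I, P3:M(64) | bus: BusRdX
[10] P2: load  L0 | P0:I, P1:I, P2:S(64), P3:S(64) | bus: BusRd,Flush
[11] P2: load  L6 | P0:I, P1:I, P2:E(30), P3:I | bus: BusRd
[12] P0: load  L0 | P0:S(64), P1:I, P2:S(64), P3:S(64) | bus: BusRd
[13] P1: load  L3 | P0:I, P1:S(90), P2:I, P3:S(90) | bus: BusRd
[14] P0: store L3 := 59 | P0:M(59), P1:I, P2:I, P3:I | bus: BusRdX
[15] P0: store L4 := 46 | P0:M(46), P1:I, P2:I, P3:I | bus: BusRdX
[16] P2: load  L5 | P0:I, P1:I, P2:E(50), P3:I | bus: BusRd
[17] P1: load  L7 | P0:I, P1:E(50), P2:I, P3:I | bus: BusRd
[18] P2: load  L3 | P0:S(59), P1:I, P2:S(59), P3:I | bus: BusRd,Flush
[19] P3: load  L0 | P0:S(64), P1:I, P2:S(64), P3:S(64) | bus: none
[20] P1: load  L3 | P0:S(59), P1:S(59), P2:S(59), P3:I | bus: BusRd
[21] P1: store L5 := 37 | P0:I, P1:M(37), P2:I, P3:I | bus: BusRdX
[22] P1: store L7 := 90 | P0:I, P1:M(90), P2:I, P3:I | bus: none
[23] P0: load  L5 | P0:S(37), P1:S(37), P2:I, P3:I | bus: BusRd,Flush
[24] P0: store L7 := 28 | P0:M(28), P1:I, P2:I, P3:I | bus: BusRdX,Flush
[25] P3: load  L6 | P0:I, P1:I, P2:S(30), P3:S(30) | bus: BusRd

state = M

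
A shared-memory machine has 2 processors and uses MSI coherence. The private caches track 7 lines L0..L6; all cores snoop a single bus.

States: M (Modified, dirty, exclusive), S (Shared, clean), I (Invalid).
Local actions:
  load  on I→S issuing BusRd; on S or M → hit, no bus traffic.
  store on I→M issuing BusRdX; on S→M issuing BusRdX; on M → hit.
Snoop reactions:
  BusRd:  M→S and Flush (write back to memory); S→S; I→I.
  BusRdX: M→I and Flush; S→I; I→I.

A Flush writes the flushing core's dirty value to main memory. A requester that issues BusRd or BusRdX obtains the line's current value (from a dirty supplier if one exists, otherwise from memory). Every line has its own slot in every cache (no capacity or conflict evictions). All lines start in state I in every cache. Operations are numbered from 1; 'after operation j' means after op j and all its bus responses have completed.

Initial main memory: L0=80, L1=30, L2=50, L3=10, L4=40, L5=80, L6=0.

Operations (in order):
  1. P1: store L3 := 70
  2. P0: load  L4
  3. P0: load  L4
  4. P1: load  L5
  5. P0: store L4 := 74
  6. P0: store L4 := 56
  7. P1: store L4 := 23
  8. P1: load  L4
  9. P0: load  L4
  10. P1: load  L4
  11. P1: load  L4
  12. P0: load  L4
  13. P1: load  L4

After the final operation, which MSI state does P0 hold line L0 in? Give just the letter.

[1] P1: store L3 := 70 | P0:I, P1:M(70) | bus: BusRdX
[2] P0: load  L4 | P0:S(40), P1:I | bus: BusRd
[3] P0: load  L4 | P0:S(40), P1:I | bus: none
[4] P1: load  L5 | P0:I, P1:S(80) | bus: BusRd
[5] P0: store L4 := 74 | P0:M(74), P1:I | bus: BusRdX
[6] P0: store L4 := 56 | P0:M(56), P1:I | bus: none
[7] P1: store L4 := 23 | P0:I, P1:M(23) | bus: BusRdX,Flush
[8] P1: load  L4 | P0:I, P1:M(23) | bus: none
[9] P0: load  L4 | P0:S(23), P1:S(23) | bus: BusRd,Flush
[10] P1: load  L4 | P0:S(23), P1:S(23) | bus: none
[11] P1: load  L4 | P0:S(23), P1:S(23) | bus: none
[12] P0: load  L4 | P0:S(23), P1:S(23) | bus: none
[13] P1: load  L4 | P0:S(23), P1:S(23) | bus: none

state = I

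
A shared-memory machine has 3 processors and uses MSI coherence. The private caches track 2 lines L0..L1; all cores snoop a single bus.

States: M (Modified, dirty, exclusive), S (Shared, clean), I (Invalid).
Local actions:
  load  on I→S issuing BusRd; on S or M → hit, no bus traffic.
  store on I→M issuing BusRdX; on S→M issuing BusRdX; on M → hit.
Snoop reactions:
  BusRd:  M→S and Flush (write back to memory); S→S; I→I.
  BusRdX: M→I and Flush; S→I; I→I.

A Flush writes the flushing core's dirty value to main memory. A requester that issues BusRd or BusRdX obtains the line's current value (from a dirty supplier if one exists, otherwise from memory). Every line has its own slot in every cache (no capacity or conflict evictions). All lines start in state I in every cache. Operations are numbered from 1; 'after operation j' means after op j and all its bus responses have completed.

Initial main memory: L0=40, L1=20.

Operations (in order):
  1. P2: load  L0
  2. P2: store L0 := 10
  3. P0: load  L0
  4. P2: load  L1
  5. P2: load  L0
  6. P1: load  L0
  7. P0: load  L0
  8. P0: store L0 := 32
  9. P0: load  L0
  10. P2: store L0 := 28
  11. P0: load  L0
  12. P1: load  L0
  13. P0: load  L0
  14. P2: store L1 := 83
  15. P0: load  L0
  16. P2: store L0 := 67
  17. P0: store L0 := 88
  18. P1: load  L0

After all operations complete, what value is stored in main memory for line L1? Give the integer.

1. P2: load  L0  bus=[BusRd]  L0: P0=I P1=I P2=S  mem[L0]=40
2. P2: store L0 := 10  bus=[BusRdX]  L0: P0=I P1=I P2=M  mem[L0]=40
3. P0: load  L0  bus=[BusRd,Flush]  L0: P0=S P1=I P2=S  mem[L0]=10
4. P2: load  L1  bus=[BusRd]  L1: P0=I P1=I P2=S  mem[L1]=20
5. P2: load  L0  bus=[-]  L0: P0=S P1=I P2=S  mem[L0]=10
6. P1: load  L0  bus=[BusRd]  L0: P0=S P1=S P2=S  mem[L0]=10
7. P0: load  L0  bus=[-]  L0: P0=S P1=S P2=S  mem[L0]=10
8. P0: store L0 := 32  bus=[BusRdX]  L0: P0=M P1=I P2=I  mem[L0]=10
9. P0: load  L0  bus=[-]  L0: P0=M P1=I P2=I  mem[L0]=10
10. P2: store L0 := 28  bus=[BusRdX,Flush]  L0: P0=I P1=I P2=M  mem[L0]=32
11. P0: load  L0  bus=[BusRd,Flush]  L0: P0=S P1=I P2=S  mem[L0]=28
12. P1: load  L0  bus=[BusRd]  L0: P0=S P1=S P2=S  mem[L0]=28
13. P0: load  L0  bus=[-]  L0: P0=S P1=S P2=S  mem[L0]=28
14. P2: store L1 := 83  bus=[BusRdX]  L1: P0=I P1=I P2=M  mem[L1]=20
15. P0: load  L0  bus=[-]  L0: P0=S P1=S P2=S  mem[L0]=28
16. P2: store L0 := 67  bus=[BusRdX]  L0: P0=I P1=I P2=M  mem[L0]=28
17. P0: store L0 := 88  bus=[BusRdX,Flush]  L0: P0=M P1=I P2=I  mem[L0]=67
18. P1: load  L0  bus=[BusRd,Flush]  L0: P0=S P1=S P2=I  mem[L0]=88

memory[L1] = 20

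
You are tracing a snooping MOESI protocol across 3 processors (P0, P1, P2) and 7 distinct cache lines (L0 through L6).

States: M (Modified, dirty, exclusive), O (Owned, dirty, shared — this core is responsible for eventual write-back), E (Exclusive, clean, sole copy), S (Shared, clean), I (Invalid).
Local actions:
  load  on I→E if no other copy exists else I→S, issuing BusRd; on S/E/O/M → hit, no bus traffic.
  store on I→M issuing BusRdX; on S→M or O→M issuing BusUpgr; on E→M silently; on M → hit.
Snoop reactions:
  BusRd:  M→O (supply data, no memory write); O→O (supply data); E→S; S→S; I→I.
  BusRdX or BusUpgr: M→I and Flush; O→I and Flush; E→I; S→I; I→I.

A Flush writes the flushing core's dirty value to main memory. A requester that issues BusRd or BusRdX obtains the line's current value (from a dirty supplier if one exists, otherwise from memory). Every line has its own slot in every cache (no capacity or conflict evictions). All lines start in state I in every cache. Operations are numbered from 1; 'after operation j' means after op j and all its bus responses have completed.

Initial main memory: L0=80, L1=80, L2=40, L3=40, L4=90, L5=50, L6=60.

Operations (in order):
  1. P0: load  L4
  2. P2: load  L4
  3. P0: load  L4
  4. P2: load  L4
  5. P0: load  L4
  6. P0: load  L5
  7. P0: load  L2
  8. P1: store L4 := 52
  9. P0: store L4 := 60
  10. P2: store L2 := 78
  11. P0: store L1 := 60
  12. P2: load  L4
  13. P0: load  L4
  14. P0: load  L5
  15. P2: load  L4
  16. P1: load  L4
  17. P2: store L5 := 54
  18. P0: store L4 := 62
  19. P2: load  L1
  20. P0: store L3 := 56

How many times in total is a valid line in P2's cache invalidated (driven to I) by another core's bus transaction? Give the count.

invalidations = 2

step 1: P0: load  L4  ⟶  EII  (L4)  txn=BusRd  M[L4]=90
step 2: P2: load  L4  ⟶  SIS  (L4)  txn=BusRd  M[L4]=90
step 3: P0: load  L4  ⟶  SIS  (L4)  txn=∅  M[L4]=90
step 4: P2: load  L4  ⟶  SIS  (L4)  txn=∅  M[L4]=90
step 5: P0: load  L4  ⟶  SIS  (L4)  txn=∅  M[L4]=90
step 6: P0: load  L5  ⟶  EII  (L5)  txn=BusRd  M[L5]=50
step 7: P0: load  L2  ⟶  EII  (L2)  txn=BusRd  M[L2]=40
step 8: P1: store L4 := 52  ⟶  IMI  (L4)  txn=BusRdX  M[L4]=90
step 9: P0: store L4 := 60  ⟶  MII  (L4)  txn=BusRdX+Flush  M[L4]=52
step 10: P2: store L2 := 78  ⟶  IIM  (L2)  txn=BusRdX  M[L2]=40
step 11: P0: store L1 := 60  ⟶  MII  (L1)  txn=BusRdX  M[L1]=80
step 12: P2: load  L4  ⟶  OIS  (L4)  txn=BusRd  M[L4]=52
step 13: P0: load  L4  ⟶  OIS  (L4)  txn=∅  M[L4]=52
step 14: P0: load  L5  ⟶  EII  (L5)  txn=∅  M[L5]=50
step 15: P2: load  L4  ⟶  OIS  (L4)  txn=∅  M[L4]=52
step 16: P1: load  L4  ⟶  OSS  (L4)  txn=BusRd  M[L4]=52
step 17: P2: store L5 := 54  ⟶  IIM  (L5)  txn=BusRdX  M[L5]=50
step 18: P0: store L4 := 62  ⟶  MII  (L4)  txn=BusUpgr  M[L4]=52
step 19: P2: load  L1  ⟶  OIS  (L1)  txn=BusRd  M[L1]=80
step 20: P0: store L3 := 56  ⟶  MII  (L3)  txn=BusRdX  M[L3]=40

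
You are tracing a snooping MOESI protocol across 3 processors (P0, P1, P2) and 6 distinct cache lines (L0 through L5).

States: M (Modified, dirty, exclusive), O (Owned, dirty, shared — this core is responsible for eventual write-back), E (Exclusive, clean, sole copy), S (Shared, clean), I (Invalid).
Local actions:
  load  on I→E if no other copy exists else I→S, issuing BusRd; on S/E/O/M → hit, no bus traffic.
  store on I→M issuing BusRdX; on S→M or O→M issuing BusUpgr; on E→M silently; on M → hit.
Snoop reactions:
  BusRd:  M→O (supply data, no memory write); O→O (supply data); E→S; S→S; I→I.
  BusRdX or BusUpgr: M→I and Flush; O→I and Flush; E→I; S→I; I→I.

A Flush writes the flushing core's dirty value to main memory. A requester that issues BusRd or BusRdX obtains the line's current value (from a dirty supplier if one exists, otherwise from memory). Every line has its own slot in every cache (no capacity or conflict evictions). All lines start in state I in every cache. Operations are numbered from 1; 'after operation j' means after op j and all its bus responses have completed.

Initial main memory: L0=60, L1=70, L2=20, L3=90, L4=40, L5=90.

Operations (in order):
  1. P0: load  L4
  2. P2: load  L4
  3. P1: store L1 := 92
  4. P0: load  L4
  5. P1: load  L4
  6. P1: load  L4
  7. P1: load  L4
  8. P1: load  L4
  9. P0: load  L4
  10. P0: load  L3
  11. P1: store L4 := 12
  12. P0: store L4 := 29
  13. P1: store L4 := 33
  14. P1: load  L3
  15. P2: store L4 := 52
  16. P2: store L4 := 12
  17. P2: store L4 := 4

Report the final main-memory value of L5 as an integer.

memory[L5] = 90

1. P0: load  L4  bus=[BusRd]  L4: P0=E P1=I P2=I  mem[L4]=40
2. P2: load  L4  bus=[BusRd]  L4: P0=S P1=I P2=S  mem[L4]=40
3. P1: store L1 := 92  bus=[BusRdX]  L1: P0=I P1=M P2=I  mem[L1]=70
4. P0: load  L4  bus=[-]  L4: P0=S P1=I P2=S  mem[L4]=40
5. P1: load  L4  bus=[BusRd]  L4: P0=S P1=S P2=S  mem[L4]=40
6. P1: load  L4  bus=[-]  L4: P0=S P1=S P2=S  mem[L4]=40
7. P1: load  L4  bus=[-]  L4: P0=S P1=S P2=S  mem[L4]=40
8. P1: load  L4  bus=[-]  L4: P0=S P1=S P2=S  mem[L4]=40
9. P0: load  L4  bus=[-]  L4: P0=S P1=S P2=S  mem[L4]=40
10. P0: load  L3  bus=[BusRd]  L3: P0=E P1=I P2=I  mem[L3]=90
11. P1: store L4 := 12  bus=[BusUpgr]  L4: P0=I P1=M P2=I  mem[L4]=40
12. P0: store L4 := 29  bus=[BusRdX,Flush]  L4: P0=M P1=I P2=I  mem[L4]=12
13. P1: store L4 := 33  bus=[BusRdX,Flush]  L4: P0=I P1=M P2=I  mem[L4]=29
14. P1: load  L3  bus=[BusRd]  L3: P0=S P1=S P2=I  mem[L3]=90
15. P2: store L4 := 52  bus=[BusRdX,Flush]  L4: P0=I P1=I P2=M  mem[L4]=33
16. P2: store L4 := 12  bus=[-]  L4: P0=I P1=I P2=M  mem[L4]=33
17. P2: store L4 := 4  bus=[-]  L4: P0=I P1=I P2=M  mem[L4]=33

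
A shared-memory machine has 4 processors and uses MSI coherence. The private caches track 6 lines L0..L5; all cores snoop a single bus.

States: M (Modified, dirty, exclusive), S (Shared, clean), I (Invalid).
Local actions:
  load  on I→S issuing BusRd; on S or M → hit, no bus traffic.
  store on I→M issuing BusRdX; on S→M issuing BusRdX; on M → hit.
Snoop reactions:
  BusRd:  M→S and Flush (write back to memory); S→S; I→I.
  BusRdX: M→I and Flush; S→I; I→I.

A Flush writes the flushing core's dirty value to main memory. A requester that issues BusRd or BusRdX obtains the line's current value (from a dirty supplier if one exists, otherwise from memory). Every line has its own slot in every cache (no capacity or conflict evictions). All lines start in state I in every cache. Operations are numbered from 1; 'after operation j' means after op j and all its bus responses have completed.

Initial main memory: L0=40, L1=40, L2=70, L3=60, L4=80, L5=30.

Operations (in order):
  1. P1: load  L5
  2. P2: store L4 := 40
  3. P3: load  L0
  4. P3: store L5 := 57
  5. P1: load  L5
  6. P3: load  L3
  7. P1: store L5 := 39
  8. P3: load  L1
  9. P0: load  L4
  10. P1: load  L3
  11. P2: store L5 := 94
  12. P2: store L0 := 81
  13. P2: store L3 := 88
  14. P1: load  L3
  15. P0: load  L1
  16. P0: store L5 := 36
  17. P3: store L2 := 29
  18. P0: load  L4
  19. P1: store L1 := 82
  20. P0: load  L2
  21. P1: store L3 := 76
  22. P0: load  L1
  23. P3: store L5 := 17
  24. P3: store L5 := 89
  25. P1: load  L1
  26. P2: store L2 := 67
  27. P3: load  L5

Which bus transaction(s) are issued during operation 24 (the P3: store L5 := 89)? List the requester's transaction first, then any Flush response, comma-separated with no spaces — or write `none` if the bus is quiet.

bus = none

1. P1: load  L5  bus=[BusRd]  L5: P0=I P1=S P2=I P3=I  mem[L5]=30
2. P2: store L4 := 40  bus=[BusRdX]  L4: P0=I P1=I P2=M P3=I  mem[L4]=80
3. P3: load  L0  bus=[BusRd]  L0: P0=I P1=I P2=I P3=S  mem[L0]=40
4. P3: store L5 := 57  bus=[BusRdX]  L5: P0=I P1=I P2=I P3=M  mem[L5]=30
5. P1: load  L5  bus=[BusRd,Flush]  L5: P0=I P1=S P2=I P3=S  mem[L5]=57
6. P3: load  L3  bus=[BusRd]  L3: P0=I P1=I P2=I P3=S  mem[L3]=60
7. P1: store L5 := 39  bus=[BusRdX]  L5: P0=I P1=M P2=I P3=I  mem[L5]=57
8. P3: load  L1  bus=[BusRd]  L1: P0=I P1=I P2=I P3=S  mem[L1]=40
9. P0: load  L4  bus=[BusRd,Flush]  L4: P0=S P1=I P2=S P3=I  mem[L4]=40
10. P1: load  L3  bus=[BusRd]  L3: P0=I P1=S P2=I P3=S  mem[L3]=60
11. P2: store L5 := 94  bus=[BusRdX,Flush]  L5: P0=I P1=I P2=M P3=I  mem[L5]=39
12. P2: store L0 := 81  bus=[BusRdX]  L0: P0=I P1=I P2=M P3=I  mem[L0]=40
13. P2: store L3 := 88  bus=[BusRdX]  L3: P0=I P1=I P2=M P3=I  mem[L3]=60
14. P1: load  L3  bus=[BusRd,Flush]  L3: P0=I P1=S P2=S P3=I  mem[L3]=88
15. P0: load  L1  bus=[BusRd]  L1: P0=S P1=I P2=I P3=S  mem[L1]=40
16. P0: store L5 := 36  bus=[BusRdX,Flush]  L5: P0=M P1=I P2=I P3=I  mem[L5]=94
17. P3: store L2 := 29  bus=[BusRdX]  L2: P0=I P1=I P2=I P3=M  mem[L2]=70
18. P0: load  L4  bus=[-]  L4: P0=S P1=I P2=S P3=I  mem[L4]=40
19. P1: store L1 := 82  bus=[BusRdX]  L1: P0=I P1=M P2=I P3=I  mem[L1]=40
20. P0: load  L2  bus=[BusRd,Flush]  L2: P0=S P1=I P2=I P3=S  mem[L2]=29
21. P1: store L3 := 76  bus=[BusRdX]  L3: P0=I P1=M P2=I P3=I  mem[L3]=88
22. P0: load  L1  bus=[BusRd,Flush]  L1: P0=S P1=S P2=I P3=I  mem[L1]=82
23. P3: store L5 := 17  bus=[BusRdX,Flush]  L5: P0=I P1=I P2=I P3=M  mem[L5]=36
24. P3: store L5 := 89  bus=[-]  L5: P0=I P1=I P2=I P3=M  mem[L5]=36
25. P1: load  L1  bus=[-]  L1: P0=S P1=S P2=I P3=I  mem[L1]=82
26. P2: store L2 := 67  bus=[BusRdX]  L2: P0=I P1=I P2=M P3=I  mem[L2]=29
27. P3: load  L5  bus=[-]  L5: P0=I P1=I P2=I P3=M  mem[L5]=36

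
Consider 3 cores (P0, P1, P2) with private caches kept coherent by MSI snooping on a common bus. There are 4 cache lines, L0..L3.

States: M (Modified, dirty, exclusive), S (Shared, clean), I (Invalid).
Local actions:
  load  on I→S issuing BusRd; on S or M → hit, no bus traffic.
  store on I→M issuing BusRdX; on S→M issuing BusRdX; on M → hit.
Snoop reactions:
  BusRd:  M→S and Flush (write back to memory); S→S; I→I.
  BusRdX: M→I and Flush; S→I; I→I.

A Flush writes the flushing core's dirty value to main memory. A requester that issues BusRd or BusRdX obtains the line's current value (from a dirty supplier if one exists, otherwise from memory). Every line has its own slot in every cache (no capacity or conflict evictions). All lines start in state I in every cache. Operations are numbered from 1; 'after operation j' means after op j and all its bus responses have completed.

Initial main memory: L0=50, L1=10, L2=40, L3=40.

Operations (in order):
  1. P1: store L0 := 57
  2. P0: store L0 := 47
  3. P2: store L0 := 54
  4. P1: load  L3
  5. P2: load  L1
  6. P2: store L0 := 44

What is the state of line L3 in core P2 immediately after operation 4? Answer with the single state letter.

state = I

1. P1: store L0 := 57  bus=[BusRdX]  L0: P0=I P1=M P2=I  mem[L0]=50
2. P0: store L0 := 47  bus=[BusRdX,Flush]  L0: P0=M P1=I P2=I  mem[L0]=57
3. P2: store L0 := 54  bus=[BusRdX,Flush]  L0: P0=I P1=I P2=M  mem[L0]=47
4. P1: load  L3  bus=[BusRd]  L3: P0=I P1=S P2=I  mem[L3]=40
5. P2: load  L1  bus=[BusRd]  L1: P0=I P1=I P2=S  mem[L1]=10
6. P2: store L0 := 44  bus=[-]  L0: P0=I P1=I P2=M  mem[L0]=47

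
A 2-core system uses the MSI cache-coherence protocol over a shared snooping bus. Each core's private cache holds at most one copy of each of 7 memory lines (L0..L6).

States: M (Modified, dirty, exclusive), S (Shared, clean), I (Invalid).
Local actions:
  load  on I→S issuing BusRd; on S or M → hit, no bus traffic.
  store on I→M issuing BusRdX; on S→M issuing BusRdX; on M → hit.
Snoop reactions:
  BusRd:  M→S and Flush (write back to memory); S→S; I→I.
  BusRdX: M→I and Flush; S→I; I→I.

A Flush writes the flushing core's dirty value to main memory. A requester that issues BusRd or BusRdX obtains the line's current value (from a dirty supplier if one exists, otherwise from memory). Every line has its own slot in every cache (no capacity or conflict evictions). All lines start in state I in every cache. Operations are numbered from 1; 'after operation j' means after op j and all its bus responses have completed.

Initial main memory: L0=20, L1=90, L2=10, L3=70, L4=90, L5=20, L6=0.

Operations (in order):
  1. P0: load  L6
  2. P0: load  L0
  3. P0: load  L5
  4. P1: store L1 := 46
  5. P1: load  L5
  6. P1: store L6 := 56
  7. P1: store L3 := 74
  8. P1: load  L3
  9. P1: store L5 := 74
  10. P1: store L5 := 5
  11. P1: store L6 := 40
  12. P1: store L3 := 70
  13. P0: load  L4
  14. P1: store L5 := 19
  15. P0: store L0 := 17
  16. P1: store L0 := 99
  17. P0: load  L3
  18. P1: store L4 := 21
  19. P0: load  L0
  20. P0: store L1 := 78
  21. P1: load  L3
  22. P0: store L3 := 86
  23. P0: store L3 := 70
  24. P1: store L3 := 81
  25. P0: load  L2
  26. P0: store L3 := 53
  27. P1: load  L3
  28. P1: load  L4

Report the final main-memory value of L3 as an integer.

[1] P0: load  L6 | P0:S(0), P1:I | bus: BusRd
[2] P0: load  L0 | P0:S(20), P1:I | bus: BusRd
[3] P0: load  L5 | P0:S(20), P1:I | bus: BusRd
[4] P1: store L1 := 46 | P0:I, P1:M(46) | bus: BusRdX
[5] P1: load  L5 | P0:S(20), P1:S(20) | bus: BusRd
[6] P1: store L6 := 56 | P0:I, P1:M(56) | bus: BusRdX
[7] P1: store L3 := 74 | P0:I, P1:M(74) | bus: BusRdX
[8] P1: load  L3 | P0:I, P1:M(74) | bus: none
[9] P1: store L5 := 74 | P0:I, P1:M(74) | bus: BusRdX
[10] P1: store L5 := 5 | P0:I, P1:M(5) | bus: none
[11] P1: store L6 := 40 | P0:I, P1:M(40) | bus: none
[12] P1: store L3 := 70 | P0:I, P1:M(70) | bus: none
[13] P0: load  L4 | P0:S(90), P1:I | bus: BusRd
[14] P1: store L5 := 19 | P0:I, P1:M(19) | bus: none
[15] P0: store L0 := 17 | P0:M(17), P1:I | bus: BusRdX
[16] P1: store L0 := 99 | P0:I, P1:M(99) | bus: BusRdX,Flush
[17] P0: load  L3 | P0:S(70), P1:S(70) | bus: BusRd,Flush
[18] P1: store L4 := 21 | P0:I, P1:M(21) | bus: BusRdX
[19] P0: load  L0 | P0:S(99), P1:S(99) | bus: BusRd,Flush
[20] P0: store L1 := 78 | P0:M(78), P1:I | bus: BusRdX,Flush
[21] P1: load  L3 | P0:S(70), P1:S(70) | bus: none
[22] P0: store L3 := 86 | P0:M(86), P1:I | bus: BusRdX
[23] P0: store L3 := 70 | P0:M(70), P1:I | bus: none
[24] P1: store L3 := 81 | P0:I, P1:M(81) | bus: BusRdX,Flush
[25] P0: load  L2 | P0:S(10), P1:I | bus: BusRd
[26] P0: store L3 := 53 | P0:M(53), P1:I | bus: BusRdX,Flush
[27] P1: load  L3 | P0:S(53), P1:S(53) | bus: BusRd,Flush
[28] P1: load  L4 | P0:I, P1:M(21) | bus: none

memory[L3] = 53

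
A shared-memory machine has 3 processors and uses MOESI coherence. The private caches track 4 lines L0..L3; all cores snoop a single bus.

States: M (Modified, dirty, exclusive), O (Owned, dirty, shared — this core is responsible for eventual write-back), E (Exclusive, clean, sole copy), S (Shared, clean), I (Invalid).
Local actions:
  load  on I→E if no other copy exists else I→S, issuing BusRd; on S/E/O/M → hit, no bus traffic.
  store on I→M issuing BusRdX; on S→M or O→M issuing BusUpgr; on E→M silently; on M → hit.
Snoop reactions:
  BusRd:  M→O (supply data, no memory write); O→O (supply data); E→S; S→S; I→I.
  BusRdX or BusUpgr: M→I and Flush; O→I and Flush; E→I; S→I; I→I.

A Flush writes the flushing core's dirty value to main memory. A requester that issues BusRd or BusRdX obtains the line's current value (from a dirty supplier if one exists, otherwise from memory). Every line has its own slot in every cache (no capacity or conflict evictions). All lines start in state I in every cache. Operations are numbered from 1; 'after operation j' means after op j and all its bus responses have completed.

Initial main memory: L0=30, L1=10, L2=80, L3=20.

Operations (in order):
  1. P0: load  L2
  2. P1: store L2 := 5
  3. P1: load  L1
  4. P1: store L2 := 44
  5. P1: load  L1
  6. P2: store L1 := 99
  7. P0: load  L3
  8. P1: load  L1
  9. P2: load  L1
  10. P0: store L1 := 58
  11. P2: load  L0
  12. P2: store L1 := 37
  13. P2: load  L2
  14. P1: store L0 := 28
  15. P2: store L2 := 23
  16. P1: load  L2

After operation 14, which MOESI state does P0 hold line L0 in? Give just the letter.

state = I

step 1: P0: load  L2  ⟶  EII  (L2)  txn=BusRd  M[L2]=80
step 2: P1: store L2 := 5  ⟶  IMI  (L2)  txn=BusRdX  M[L2]=80
step 3: P1: load  L1  ⟶  IEI  (L1)  txn=BusRd  M[L1]=10
step 4: P1: store L2 := 44  ⟶  IMI  (L2)  txn=∅  M[L2]=80
step 5: P1: load  L1  ⟶  IEI  (L1)  txn=∅  M[L1]=10
step 6: P2: store L1 := 99  ⟶  IIM  (L1)  txn=BusRdX  M[L1]=10
step 7: P0: load  L3  ⟶  EII  (L3)  txn=BusRd  M[L3]=20
step 8: P1: load  L1  ⟶  ISO  (L1)  txn=BusRd  M[L1]=10
step 9: P2: load  L1  ⟶  ISO  (L1)  txn=∅  M[L1]=10
step 10: P0: store L1 := 58  ⟶  MII  (L1)  txn=BusRdX+Flush  M[L1]=99
step 11: P2: load  L0  ⟶  IIE  (L0)  txn=BusRd  M[L0]=30
step 12: P2: store L1 := 37  ⟶  IIM  (L1)  txn=BusRdX+Flush  M[L1]=58
step 13: P2: load  L2  ⟶  IOS  (L2)  txn=BusRd  M[L2]=80
step 14: P1: store L0 := 28  ⟶  IMI  (L0)  txn=BusRdX  M[L0]=30
step 15: P2: store L2 := 23  ⟶  IIM  (L2)  txn=BusUpgr+Flush  M[L2]=44
step 16: P1: load  L2  ⟶  ISO  (L2)  txn=BusRd  M[L2]=44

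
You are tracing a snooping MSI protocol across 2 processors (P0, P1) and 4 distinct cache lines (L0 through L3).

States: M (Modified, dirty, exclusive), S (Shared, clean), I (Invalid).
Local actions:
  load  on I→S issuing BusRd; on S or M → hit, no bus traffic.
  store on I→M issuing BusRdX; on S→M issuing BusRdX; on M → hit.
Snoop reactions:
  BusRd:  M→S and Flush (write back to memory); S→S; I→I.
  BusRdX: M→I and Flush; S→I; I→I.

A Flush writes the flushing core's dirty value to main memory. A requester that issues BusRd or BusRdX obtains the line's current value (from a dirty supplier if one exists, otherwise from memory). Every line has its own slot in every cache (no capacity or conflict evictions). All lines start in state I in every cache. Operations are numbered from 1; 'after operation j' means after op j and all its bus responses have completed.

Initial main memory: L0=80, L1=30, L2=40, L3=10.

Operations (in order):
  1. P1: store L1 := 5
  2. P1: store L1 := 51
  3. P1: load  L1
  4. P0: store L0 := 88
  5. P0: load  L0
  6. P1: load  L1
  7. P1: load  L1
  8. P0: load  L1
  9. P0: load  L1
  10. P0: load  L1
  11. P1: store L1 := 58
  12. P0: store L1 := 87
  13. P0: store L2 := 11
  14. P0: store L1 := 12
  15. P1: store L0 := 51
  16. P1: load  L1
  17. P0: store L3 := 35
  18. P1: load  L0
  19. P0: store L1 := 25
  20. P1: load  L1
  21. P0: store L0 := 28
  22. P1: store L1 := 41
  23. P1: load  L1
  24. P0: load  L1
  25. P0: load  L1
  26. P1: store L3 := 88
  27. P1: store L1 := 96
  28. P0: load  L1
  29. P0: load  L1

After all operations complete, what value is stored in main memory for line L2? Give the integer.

  op1 P1: store L1 := 5 → I/M on L1; bus BusRdX; mem=30
  op2 P1: store L1 := 51 → I/M on L1; bus (none); mem=30
  op3 P1: load  L1 → I/M on L1; bus (none); mem=30
  op4 P0: store L0 := 88 → M/I on L0; bus BusRdX; mem=80
  op5 P0: load  L0 → M/I on L0; bus (none); mem=80
  op6 P1: load  L1 → I/M on L1; bus (none); mem=30
  op7 P1: load  L1 → I/M on L1; bus (none); mem=30
  op8 P0: load  L1 → S/S on L1; bus BusRd Flush; mem=51
  op9 P0: load  L1 → S/S on L1; bus (none); mem=51
  op10 P0: load  L1 → S/S on L1; bus (none); mem=51
  op11 P1: store L1 := 58 → I/M on L1; bus BusRdX; mem=51
  op12 P0: store L1 := 87 → M/I on L1; bus BusRdX Flush; mem=58
  op13 P0: store L2 := 11 → M/I on L2; bus BusRdX; mem=40
  op14 P0: store L1 := 12 → M/I on L1; bus (none); mem=58
  op15 P1: store L0 := 51 → I/M on L0; bus BusRdX Flush; mem=88
  op16 P1: load  L1 → S/S on L1; bus BusRd Flush; mem=12
  op17 P0: store L3 := 35 → M/I on L3; bus BusRdX; mem=10
  op18 P1: load  L0 → I/M on L0; bus (none); mem=88
  op19 P0: store L1 := 25 → M/I on L1; bus BusRdX; mem=12
  op20 P1: load  L1 → S/S on L1; bus BusRd Flush; mem=25
  op21 P0: store L0 := 28 → M/I on L0; bus BusRdX Flush; mem=51
  op22 P1: store L1 := 41 → I/M on L1; bus BusRdX; mem=25
  op23 P1: load  L1 → I/M on L1; bus (none); mem=25
  op24 P0: load  L1 → S/S on L1; bus BusRd Flush; mem=41
  op25 P0: load  L1 → S/S on L1; bus (none); mem=41
  op26 P1: store L3 := 88 → I/M on L3; bus BusRdX Flush; mem=35
  op27 P1: store L1 := 96 → I/M on L1; bus BusRdX; mem=41
  op28 P0: load  L1 → S/S on L1; bus BusRd Flush; mem=96
  op29 P0: load  L1 → S/S on L1; bus (none); mem=96

memory[L2] = 40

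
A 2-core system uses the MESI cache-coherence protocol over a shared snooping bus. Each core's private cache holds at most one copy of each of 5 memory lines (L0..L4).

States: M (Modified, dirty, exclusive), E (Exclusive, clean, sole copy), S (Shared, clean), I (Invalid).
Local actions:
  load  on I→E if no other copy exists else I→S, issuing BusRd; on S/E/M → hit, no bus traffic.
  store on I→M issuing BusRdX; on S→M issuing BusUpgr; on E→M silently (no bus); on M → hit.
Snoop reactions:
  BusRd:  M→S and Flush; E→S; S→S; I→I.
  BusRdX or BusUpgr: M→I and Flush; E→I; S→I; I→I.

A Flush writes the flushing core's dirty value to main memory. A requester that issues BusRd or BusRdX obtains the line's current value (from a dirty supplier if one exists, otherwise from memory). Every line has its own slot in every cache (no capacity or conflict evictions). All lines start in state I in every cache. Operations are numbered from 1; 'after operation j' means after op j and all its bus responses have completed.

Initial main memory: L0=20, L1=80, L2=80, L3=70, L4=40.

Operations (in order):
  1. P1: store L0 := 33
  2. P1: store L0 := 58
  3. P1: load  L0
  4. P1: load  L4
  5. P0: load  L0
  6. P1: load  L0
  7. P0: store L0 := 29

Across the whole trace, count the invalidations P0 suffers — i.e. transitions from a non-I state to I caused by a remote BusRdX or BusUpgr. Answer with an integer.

invalidations = 0

[1] P1: store L0 := 33 | P0:I, P1:M(33) | bus: BusRdX
[2] P1: store L0 := 58 | P0:I, P1:M(58) | bus: none
[3] P1: load  L0 | P0:I, P1:M(58) | bus: none
[4] P1: load  L4 | P0:I, P1:E(40) | bus: BusRd
[5] P0: load  L0 | P0:S(58), P1:S(58) | bus: BusRd,Flush
[6] P1: load  L0 | P0:S(58), P1:S(58) | bus: none
[7] P0: store L0 := 29 | P0:M(29), P1:I | bus: BusUpgr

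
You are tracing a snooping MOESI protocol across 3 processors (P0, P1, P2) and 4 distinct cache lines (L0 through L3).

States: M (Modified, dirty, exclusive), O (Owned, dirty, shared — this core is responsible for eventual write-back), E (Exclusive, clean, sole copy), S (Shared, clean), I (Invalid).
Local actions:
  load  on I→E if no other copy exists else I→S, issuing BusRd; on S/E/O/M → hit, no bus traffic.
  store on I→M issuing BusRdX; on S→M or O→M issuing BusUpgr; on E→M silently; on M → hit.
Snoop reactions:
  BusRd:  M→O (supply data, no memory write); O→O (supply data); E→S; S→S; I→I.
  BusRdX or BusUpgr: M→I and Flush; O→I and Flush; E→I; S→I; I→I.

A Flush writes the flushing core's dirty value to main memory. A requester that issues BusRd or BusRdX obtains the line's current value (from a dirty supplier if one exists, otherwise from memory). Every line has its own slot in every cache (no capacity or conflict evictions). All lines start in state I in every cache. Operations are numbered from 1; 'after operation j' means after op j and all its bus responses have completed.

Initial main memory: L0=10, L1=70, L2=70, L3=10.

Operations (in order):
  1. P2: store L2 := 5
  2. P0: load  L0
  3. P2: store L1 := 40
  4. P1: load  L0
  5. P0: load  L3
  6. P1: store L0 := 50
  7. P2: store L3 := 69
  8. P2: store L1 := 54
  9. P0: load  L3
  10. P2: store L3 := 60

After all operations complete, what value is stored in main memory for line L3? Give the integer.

memory[L3] = 10

step 1: P2: store L2 := 5  ⟶  IIM  (L2)  txn=BusRdX  M[L2]=70
step 2: P0: load  L0  ⟶  EII  (L0)  txn=BusRd  M[L0]=10
step 3: P2: store L1 := 40  ⟶  IIM  (L1)  txn=BusRdX  M[L1]=70
step 4: P1: load  L0  ⟶  SSI  (L0)  txn=BusRd  M[L0]=10
step 5: P0: load  L3  ⟶  EII  (L3)  txn=BusRd  M[L3]=10
step 6: P1: store L0 := 50  ⟶  IMI  (L0)  txn=BusUpgr  M[L0]=10
step 7: P2: store L3 := 69  ⟶  IIM  (L3)  txn=BusRdX  M[L3]=10
step 8: P2: store L1 := 54  ⟶  IIM  (L1)  txn=∅  M[L1]=70
step 9: P0: load  L3  ⟶  SIO  (L3)  txn=BusRd  M[L3]=10
step 10: P2: store L3 := 60  ⟶  IIM  (L3)  txn=BusUpgr  M[L3]=10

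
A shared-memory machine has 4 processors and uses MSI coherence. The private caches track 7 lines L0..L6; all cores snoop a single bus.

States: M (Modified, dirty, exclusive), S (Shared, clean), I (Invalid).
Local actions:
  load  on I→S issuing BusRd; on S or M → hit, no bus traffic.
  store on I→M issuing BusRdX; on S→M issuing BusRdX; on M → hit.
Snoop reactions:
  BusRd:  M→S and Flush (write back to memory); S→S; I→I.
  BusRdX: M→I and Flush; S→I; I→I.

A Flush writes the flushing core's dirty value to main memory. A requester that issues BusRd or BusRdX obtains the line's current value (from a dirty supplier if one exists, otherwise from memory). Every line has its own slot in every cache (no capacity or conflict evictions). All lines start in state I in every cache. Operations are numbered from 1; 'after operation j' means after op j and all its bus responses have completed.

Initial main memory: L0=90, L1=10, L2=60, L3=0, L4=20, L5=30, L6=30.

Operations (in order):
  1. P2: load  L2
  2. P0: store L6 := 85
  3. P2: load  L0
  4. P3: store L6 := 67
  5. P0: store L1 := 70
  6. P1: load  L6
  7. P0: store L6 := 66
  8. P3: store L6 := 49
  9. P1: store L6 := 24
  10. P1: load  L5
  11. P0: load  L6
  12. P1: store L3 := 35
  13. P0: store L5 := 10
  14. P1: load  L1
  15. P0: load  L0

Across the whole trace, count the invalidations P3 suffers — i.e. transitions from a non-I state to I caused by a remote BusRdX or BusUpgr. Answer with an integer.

invalidations = 2

1. P2: load  L2  bus=[BusRd]  L2: P0=I P1=I P2=S P3=I  mem[L2]=60
2. P0: store L6 := 85  bus=[BusRdX]  L6: P0=M P1=I P2=I P3=I  mem[L6]=30
3. P2: load  L0  bus=[BusRd]  L0: P0=I P1=I P2=S P3=I  mem[L0]=90
4. P3: store L6 := 67  bus=[BusRdX,Flush]  L6: P0=I P1=I P2=I P3=M  mem[L6]=85
5. P0: store L1 := 70  bus=[BusRdX]  L1: P0=M P1=I P2=I P3=I  mem[L1]=10
6. P1: load  L6  bus=[BusRd,Flush]  L6: P0=I P1=S P2=I P3=S  mem[L6]=67
7. P0: store L6 := 66  bus=[BusRdX]  L6: P0=M P1=I P2=I P3=I  mem[L6]=67
8. P3: store L6 := 49  bus=[BusRdX,Flush]  L6: P0=I P1=I P2=I P3=M  mem[L6]=66
9. P1: store L6 := 24  bus=[BusRdX,Flush]  L6: P0=I P1=M P2=I P3=I  mem[L6]=49
10. P1: load  L5  bus=[BusRd]  L5: P0=I P1=S P2=I P3=I  mem[L5]=30
11. P0: load  L6  bus=[BusRd,Flush]  L6: P0=S P1=S P2=I P3=I  mem[L6]=24
12. P1: store L3 := 35  bus=[BusRdX]  L3: P0=I P1=M P2=I P3=I  mem[L3]=0
13. P0: store L5 := 10  bus=[BusRdX]  L5: P0=M P1=I P2=I P3=I  mem[L5]=30
14. P1: load  L1  bus=[BusRd,Flush]  L1: P0=S P1=S P2=I P3=I  mem[L1]=70
15. P0: load  L0  bus=[BusRd]  L0: P0=S P1=I P2=S P3=I  mem[L0]=90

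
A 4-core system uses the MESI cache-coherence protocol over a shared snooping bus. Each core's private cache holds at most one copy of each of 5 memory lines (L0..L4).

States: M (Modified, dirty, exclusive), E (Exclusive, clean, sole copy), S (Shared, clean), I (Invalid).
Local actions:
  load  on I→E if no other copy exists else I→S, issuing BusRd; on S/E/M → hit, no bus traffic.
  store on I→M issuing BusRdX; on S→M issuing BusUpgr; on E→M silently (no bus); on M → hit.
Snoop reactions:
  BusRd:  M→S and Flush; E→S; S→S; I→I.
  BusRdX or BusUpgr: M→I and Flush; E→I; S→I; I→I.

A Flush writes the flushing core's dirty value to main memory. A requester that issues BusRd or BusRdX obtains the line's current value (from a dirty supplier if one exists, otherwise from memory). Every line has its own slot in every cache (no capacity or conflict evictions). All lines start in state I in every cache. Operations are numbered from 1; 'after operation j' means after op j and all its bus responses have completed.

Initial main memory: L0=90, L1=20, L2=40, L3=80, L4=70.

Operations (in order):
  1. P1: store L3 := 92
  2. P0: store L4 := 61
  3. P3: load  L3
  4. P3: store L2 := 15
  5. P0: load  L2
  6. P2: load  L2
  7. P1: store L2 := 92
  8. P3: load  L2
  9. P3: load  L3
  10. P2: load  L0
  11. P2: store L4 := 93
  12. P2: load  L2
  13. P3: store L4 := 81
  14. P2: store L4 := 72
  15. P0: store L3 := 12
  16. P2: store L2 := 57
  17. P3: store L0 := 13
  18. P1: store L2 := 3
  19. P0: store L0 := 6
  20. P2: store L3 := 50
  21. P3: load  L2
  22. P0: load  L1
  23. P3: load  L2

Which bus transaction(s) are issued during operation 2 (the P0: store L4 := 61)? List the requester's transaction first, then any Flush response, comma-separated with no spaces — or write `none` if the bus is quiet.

1. P1: store L3 := 92  bus=[BusRdX]  L3: P0=I P1=M P2=I P3=I  mem[L3]=80
2. P0: store L4 := 61  bus=[BusRdX]  L4: P0=M P1=I P2=I P3=I  mem[L4]=70
3. P3: load  L3  bus=[BusRd,Flush]  L3: P0=I P1=S P2=I P3=S  mem[L3]=92
4. P3: store L2 := 15  bus=[BusRdX]  L2: P0=I P1=I P2=I P3=M  mem[L2]=40
5. P0: load  L2  bus=[BusRd,Flush]  L2: P0=S P1=I P2=I P3=S  mem[L2]=15
6. P2: load  L2  bus=[BusRd]  L2: P0=S P1=I P2=S P3=S  mem[L2]=15
7. P1: store L2 := 92  bus=[BusRdX]  L2: P0=I P1=M P2=I P3=I  mem[L2]=15
8. P3: load  L2  bus=[BusRd,Flush]  L2: P0=I P1=S P2=I P3=S  mem[L2]=92
9. P3: load  L3  bus=[-]  L3: P0=I P1=S P2=I P3=S  mem[L3]=92
10. P2: load  L0  bus=[BusRd]  L0: P0=I P1=I P2=E P3=I  mem[L0]=90
11. P2: store L4 := 93  bus=[BusRdX,Flush]  L4: P0=I P1=I P2=M P3=I  mem[L4]=61
12. P2: load  L2  bus=[BusRd]  L2: P0=I P1=S P2=S P3=S  mem[L2]=92
13. P3: store L4 := 81  bus=[BusRdX,Flush]  L4: P0=I P1=I P2=I P3=M  mem[L4]=93
14. P2: store L4 := 72  bus=[BusRdX,Flush]  L4: P0=I P1=I P2=M P3=I  mem[L4]=81
15. P0: store L3 := 12  bus=[BusRdX]  L3: P0=M P1=I P2=I P3=I  mem[L3]=92
16. P2: store L2 := 57  bus=[BusUpgr]  L2: P0=I P1=I P2=M P3=I  mem[L2]=92
17. P3: store L0 := 13  bus=[BusRdX]  L0: P0=I P1=I P2=I P3=M  mem[L0]=90
18. P1: store L2 := 3  bus=[BusRdX,Flush]  L2: P0=I P1=M P2=I P3=I  mem[L2]=57
19. P0: store L0 := 6  bus=[BusRdX,Flush]  L0: P0=M P1=I P2=I P3=I  mem[L0]=13
20. P2: store L3 := 50  bus=[BusRdX,Flush]  L3: P0=I P1=I P2=M P3=I  mem[L3]=12
21. P3: load  L2  bus=[BusRd,Flush]  L2: P0=I P1=S P2=I P3=S  mem[L2]=3
22. P0: load  L1  bus=[BusRd]  L1: P0=E P1=I P2=I P3=I  mem[L1]=20
23. P3: load  L2  bus=[-]  L2: P0=I P1=S P2=I P3=S  mem[L2]=3

bus = BusRdX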